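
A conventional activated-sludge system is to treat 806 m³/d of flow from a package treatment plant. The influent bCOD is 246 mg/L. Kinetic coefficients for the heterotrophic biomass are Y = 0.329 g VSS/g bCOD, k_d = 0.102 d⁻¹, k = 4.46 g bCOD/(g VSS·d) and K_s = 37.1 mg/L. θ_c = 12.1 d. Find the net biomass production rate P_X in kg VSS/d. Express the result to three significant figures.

P_X ≈ 28.6 kg VSS/d

From the Monod/SRT balance for a CMAS, S = K_s·(1+k_d θ_c)/[θ_c·(Y k − k_d) − 1] = 37.1 × (1 + 0.102 × 12.1) / [12.1 × (0.329 × 4.46 − 0.102) − 1] = 82.89 / 15.52 = 5.341 mg/L.
Observed yield with endogenous decay: Y_obs = Y / (1 + k_d·θ_c) = 0.329 / (1 + 0.102 × 12.1) = 0.329 / 2.234 = 0.1473 g VSS/g bCOD.
ΔS = 246 − 5.34 = 240.7 mg/L, so the substrate removal rate is 806 × 240.7/1000 = 194.0 kg bCOD/d.
So the net sludge growth is P_X = 0.1473 × 194.0 = 28.56 kg VSS/d.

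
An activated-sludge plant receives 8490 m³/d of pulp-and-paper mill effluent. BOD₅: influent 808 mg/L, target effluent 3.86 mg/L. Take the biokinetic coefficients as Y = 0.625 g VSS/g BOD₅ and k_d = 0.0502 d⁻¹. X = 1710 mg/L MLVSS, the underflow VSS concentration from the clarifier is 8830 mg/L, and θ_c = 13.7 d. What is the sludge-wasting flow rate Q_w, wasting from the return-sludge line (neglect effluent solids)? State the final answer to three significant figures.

From the SRT design equation V = Y Q (S₀−S) θ_c / [X (1 + k_d θ_c)] = 0.625 × 8490 × (808 − 3.86) × 13.7 / [1710 × (1 + 0.0502 × 13.7)] = 5.85×10^7 / 2886 = 20255 m³.
Wasting from the return line (neglecting effluent solids): Q_w = V·X / (θ_c·X_r) = 20255 × 1710 / (13.7 × 8830) = 286.3 m³/d.

Q_w ≈ 286 m³/d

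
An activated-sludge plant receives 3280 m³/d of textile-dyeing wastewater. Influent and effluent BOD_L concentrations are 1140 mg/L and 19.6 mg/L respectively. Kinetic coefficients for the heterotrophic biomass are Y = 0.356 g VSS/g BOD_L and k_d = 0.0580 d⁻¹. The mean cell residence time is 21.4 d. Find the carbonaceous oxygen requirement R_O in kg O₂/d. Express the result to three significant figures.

Observed yield with endogenous decay: Y_obs = Y / (1 + k_d·θ_c) = 0.356 / (1 + 0.0580 × 21.4) = 0.356 / 2.241 = 0.1588 g VSS/g BOD_L.
Substrate removed = Q·(S₀ − S) = 3280 m³/d × (1140 − 19.6) g/m³ = 3.67×10^6 g/d = 3675 kg/d.
P_X = Y_obs·Q·(S₀ − S) = 0.1588 × 3675 = 583.7 kg VSS/d.
R_O = Q·(S₀ − S) − 1.42·P_X = 3675 − 1.42 × 583.7 = 2846 kg O₂/d.

R_O ≈ 2850 kg O₂/d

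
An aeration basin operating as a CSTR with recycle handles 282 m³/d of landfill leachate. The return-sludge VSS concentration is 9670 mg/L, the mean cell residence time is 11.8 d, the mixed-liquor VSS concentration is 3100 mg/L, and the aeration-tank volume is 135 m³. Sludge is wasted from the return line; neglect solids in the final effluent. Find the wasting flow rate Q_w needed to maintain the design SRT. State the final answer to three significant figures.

Wasting from the return line (neglecting effluent solids): Q_w = V·X / (θ_c·X_r) = 135.0 × 3100 / (11.8 × 9670) = 3.668 m³/d.

Q_w ≈ 3.67 m³/d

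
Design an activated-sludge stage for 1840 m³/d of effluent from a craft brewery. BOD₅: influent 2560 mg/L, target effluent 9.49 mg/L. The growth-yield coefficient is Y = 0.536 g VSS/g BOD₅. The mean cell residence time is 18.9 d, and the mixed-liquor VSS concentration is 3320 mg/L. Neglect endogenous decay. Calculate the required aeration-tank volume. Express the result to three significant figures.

V ≈ 14300 m³

With k_d = 0 the design equation reduces to V = Y Q (S₀−S) θ_c / X = 0.536 × 1840 × (2560 − 9.49) × 18.9 / 3320 = 14320 m³.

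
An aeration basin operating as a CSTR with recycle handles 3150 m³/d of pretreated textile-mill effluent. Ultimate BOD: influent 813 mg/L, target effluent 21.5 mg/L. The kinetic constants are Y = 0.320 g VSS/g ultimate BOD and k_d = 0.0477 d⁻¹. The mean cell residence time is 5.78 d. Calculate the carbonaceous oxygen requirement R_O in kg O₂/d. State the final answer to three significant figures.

R_O ≈ 1610 kg O₂/d

Observed yield with endogenous decay: Y_obs = Y / (1 + k_d·θ_c) = 0.320 / (1 + 0.0477 × 5.78) = 0.320 / 1.276 = 0.2508 g VSS/g ultimate BOD.
Q·(S₀ − S) = 3150 × (813 − 21.5) × 10⁻³ = 2493 kg/d removed.
P_X = Y_obs·Q·(S₀ − S) = 0.2508 × 2493 = 625.4 kg VSS/d.
R_O = Q·ΔS − 1.42 P_X = 2493 − 888.1 = 1605 kg O₂/d.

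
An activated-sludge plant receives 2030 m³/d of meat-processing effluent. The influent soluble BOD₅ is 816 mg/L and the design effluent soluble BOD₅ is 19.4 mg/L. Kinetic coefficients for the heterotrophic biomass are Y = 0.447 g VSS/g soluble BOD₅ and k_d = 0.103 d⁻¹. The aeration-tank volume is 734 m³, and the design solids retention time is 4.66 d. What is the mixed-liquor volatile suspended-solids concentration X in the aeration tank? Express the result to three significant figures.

Solving the biomass balance for X: X = Y Q (S₀−S) θ_c / [V (1+k_d θ_c)] = 0.447 × 2030 × (816 − 19.4) × 4.66 / [734 × (1 + 0.103 × 4.66)] = 3101 mg/L.

X ≈ 3100 mg/L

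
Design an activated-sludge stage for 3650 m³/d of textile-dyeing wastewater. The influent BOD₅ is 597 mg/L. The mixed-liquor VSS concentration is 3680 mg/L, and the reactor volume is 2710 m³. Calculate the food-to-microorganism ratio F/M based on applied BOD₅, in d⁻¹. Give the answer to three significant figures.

Food-to-microorganism ratio F/M = Q S₀ / (V X) = 3650 × 597 / (2710 × 3680) = 0.2185 d⁻¹.

F/M ≈ 0.218 d⁻¹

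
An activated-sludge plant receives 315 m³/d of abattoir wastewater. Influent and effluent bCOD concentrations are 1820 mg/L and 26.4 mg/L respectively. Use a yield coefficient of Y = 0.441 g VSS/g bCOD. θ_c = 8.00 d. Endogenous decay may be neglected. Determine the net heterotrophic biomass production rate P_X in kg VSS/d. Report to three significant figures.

P_X ≈ 249 kg VSS/d

With endogenous decay neglected, the observed yield equals the true yield: Y_obs = Y = 0.441 g VSS/g bCOD.
Substrate removed = Q·(S₀ − S) = 315 m³/d × (1820 − 26.4) g/m³ = 5.65×10^5 g/d = 565.0 kg/d.
Biomass produced: P_X = Y_obs·Q·ΔS = 0.4410 × 565.0 ≈ 249.2 kg VSS/d.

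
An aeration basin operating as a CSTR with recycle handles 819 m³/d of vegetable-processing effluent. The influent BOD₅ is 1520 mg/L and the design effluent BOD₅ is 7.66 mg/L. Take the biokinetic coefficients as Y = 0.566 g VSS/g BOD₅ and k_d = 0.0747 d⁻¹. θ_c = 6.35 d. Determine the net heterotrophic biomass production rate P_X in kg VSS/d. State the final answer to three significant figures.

Y_obs = Y / (1 + k_d θ_c) = 0.566 / (1 + 0.0747 × 6.35) = 0.566 / 1.474 = 0.3839.
Mass of BOD₅ removed per day: Q(S₀ − S) = 819 × 1512 g/m³ = 1239 kg/d.
Biomass produced: P_X = Y_obs·Q·ΔS = 0.3839 × 1239 ≈ 475.5 kg VSS/d.

P_X ≈ 476 kg VSS/d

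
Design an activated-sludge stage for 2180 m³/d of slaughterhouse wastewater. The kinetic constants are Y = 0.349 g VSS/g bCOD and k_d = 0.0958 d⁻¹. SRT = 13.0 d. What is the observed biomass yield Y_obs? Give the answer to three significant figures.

Y_obs ≈ 0.155 g VSS/g bCOD

Observed yield with endogenous decay: Y_obs = Y / (1 + k_d·θ_c) = 0.349 / (1 + 0.0958 × 13.0) = 0.349 / 2.245 = 0.1554 g VSS/g bCOD.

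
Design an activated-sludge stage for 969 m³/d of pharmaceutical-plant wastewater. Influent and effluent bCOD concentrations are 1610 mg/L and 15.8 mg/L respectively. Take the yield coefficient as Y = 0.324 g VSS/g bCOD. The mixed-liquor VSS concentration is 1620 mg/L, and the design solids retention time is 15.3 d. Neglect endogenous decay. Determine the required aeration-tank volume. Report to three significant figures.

V ≈ 4730 m³

V·X = Y·Q·ΔS·θ_c gives V = 0.324 × 969 × (1610 − 15.8) × 15.3 / 1620 = 4727 m³.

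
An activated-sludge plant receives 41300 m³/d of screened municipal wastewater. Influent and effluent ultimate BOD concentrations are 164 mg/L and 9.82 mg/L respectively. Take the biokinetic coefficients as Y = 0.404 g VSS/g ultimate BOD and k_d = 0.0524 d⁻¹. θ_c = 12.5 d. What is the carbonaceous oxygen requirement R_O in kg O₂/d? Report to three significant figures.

R_O ≈ 4160 kg O₂/d

The observed yield is Y_obs = Y/(1 + k_d·θ_c) = 0.404 / (1 + 0.0524 × 12.5) = 0.404 / 1.655 = 0.2441 g VSS per g ultimate BOD removed.
Substrate removed = Q·(S₀ − S) = 41300 m³/d × (164 − 9.82) g/m³ = 6.37×10^6 g/d = 6368 kg/d.
Net sludge production P_X = 0.2441 × 6368 = 1554 kg VSS/d.
R_O = Q·(S₀ − S) − 1.42·P_X = 6368 − 1.42 × 1554 = 4160 kg O₂/d.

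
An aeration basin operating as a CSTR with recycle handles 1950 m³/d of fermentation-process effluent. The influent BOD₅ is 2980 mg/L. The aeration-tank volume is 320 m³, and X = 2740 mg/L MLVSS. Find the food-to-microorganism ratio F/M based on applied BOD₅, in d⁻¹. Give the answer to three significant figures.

F/M ≈ 6.63 d⁻¹

Food-to-microorganism ratio F/M = Q S₀ / (V X) = 1950 × 2980 / (320.0 × 2740) = 6.628 d⁻¹.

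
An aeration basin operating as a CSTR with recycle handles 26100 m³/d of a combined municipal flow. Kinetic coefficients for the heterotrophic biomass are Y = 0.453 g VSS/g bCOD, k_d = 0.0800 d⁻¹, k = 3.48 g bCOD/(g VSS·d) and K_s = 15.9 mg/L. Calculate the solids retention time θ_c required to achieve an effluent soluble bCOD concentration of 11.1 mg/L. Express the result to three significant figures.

θ_c ≈ 1.76 d

From 1/θ_c = Y·k·S/(K_s + S) − k_d: Y·k·S/(K_s+S) = 0.453 × 3.48 × 11.1 / (15.9 + 11.1) = 0.6481 d⁻¹.
θ_c = 1/(μ − k_d) = 1/(0.6481 − 0.0800) = 1/0.5681 = 1.760 d.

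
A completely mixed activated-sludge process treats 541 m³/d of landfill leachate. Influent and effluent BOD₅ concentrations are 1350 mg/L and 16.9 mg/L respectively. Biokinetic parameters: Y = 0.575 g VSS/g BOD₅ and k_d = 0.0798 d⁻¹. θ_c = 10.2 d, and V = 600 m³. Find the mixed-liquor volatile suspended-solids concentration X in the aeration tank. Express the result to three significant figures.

Solving the biomass balance for X: X = Y Q (S₀−S) θ_c / [V (1+k_d θ_c)] = 0.575 × 541 × (1350 − 16.9) × 10.2 / [600 × (1 + 0.0798 × 10.2)] = 3886 mg/L.

X ≈ 3890 mg/L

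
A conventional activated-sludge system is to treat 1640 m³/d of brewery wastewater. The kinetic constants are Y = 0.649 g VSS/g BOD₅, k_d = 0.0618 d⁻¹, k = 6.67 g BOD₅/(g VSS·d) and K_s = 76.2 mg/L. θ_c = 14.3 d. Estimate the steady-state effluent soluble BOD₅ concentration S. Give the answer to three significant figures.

S ≈ 2.39 mg/L

For a completely mixed reactor with recycle the Lawrence–McCarty relation gives S = K_s·(1 + k_d·θ_c) / [θ_c·(Y·k − k_d) − 1] = 76.2 × (1 + 0.0618 × 14.3) / [14.3 × (0.649 × 6.67 − 0.0618) − 1] = 143.5 / 60.02 = 2.392 mg/L.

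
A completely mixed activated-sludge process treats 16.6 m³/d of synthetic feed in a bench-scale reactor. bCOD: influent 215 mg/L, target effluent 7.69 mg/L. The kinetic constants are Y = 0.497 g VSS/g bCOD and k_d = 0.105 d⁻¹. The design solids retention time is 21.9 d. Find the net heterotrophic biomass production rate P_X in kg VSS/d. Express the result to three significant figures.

P_X ≈ 0.518 kg VSS/d

The observed yield is Y_obs = Y/(1 + k_d·θ_c) = 0.497 / (1 + 0.105 × 21.9) = 0.497 / 3.299 = 0.1506 g VSS per g bCOD removed.
Q·(S₀ − S) = 16.6 × (215 − 7.69) × 10⁻³ = 3.441 kg/d removed.
Biomass produced: P_X = Y_obs·Q·ΔS = 0.1506 × 3.441 ≈ 0.5184 kg VSS/d.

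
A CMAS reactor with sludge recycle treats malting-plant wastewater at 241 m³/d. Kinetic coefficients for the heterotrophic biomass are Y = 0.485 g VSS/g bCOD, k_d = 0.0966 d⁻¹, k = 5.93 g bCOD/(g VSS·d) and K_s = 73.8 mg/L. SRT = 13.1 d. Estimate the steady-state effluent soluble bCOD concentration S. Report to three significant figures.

Effluent substrate depends only on kinetics and SRT: S = K_s(1 + k_d θ_c) / [θ_c(Yk − k_d) − 1] = 73.8 × (1 + 0.0966 × 13.1) / [13.1 × (0.485 × 5.93 − 0.0966) − 1] = 167.2 / 35.41 = 4.721 mg/L.

S ≈ 4.72 mg/L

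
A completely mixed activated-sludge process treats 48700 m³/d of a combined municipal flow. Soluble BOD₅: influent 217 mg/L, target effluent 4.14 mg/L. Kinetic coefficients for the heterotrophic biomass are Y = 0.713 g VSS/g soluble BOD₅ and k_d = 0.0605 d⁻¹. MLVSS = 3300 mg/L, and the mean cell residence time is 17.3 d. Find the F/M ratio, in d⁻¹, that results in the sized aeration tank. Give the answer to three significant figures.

Rearranging the biomass balance for a CMAS with decay, V = Y·Q·ΔS·θ_c / [X·(1+k_d θ_c)] = 0.713 × 48700 × (217 − 4.14) × 17.3 / [3300 × (1 + 0.0605 × 17.3)] = 1.28×10^8 / 6754 = 18932 m³.
Food-to-microorganism ratio F/M = Q S₀ / (V X) = 48700 × 217 / (18932 × 3300) = 0.1692 d⁻¹.

F/M ≈ 0.169 d⁻¹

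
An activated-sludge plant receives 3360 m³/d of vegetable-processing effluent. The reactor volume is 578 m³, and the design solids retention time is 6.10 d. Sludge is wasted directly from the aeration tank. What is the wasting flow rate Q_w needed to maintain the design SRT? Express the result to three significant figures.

Q_w ≈ 94.8 m³/d

For wasting at MLVSS concentration, Q_w = V/θ_c = 578.0/6.10 = 94.75 m³/d.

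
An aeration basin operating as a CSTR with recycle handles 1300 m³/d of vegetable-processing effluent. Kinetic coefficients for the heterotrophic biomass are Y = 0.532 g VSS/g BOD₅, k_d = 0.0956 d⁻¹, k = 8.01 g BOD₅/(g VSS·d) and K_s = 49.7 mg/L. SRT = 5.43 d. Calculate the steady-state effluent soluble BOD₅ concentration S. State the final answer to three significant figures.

Effluent substrate depends only on kinetics and SRT: S = K_s(1 + k_d θ_c) / [θ_c(Yk − k_d) − 1] = 49.7 × (1 + 0.0956 × 5.43) / [5.43 × (0.532 × 8.01 − 0.0956) − 1] = 75.50 / 21.62 = 3.492 mg/L.

S ≈ 3.49 mg/L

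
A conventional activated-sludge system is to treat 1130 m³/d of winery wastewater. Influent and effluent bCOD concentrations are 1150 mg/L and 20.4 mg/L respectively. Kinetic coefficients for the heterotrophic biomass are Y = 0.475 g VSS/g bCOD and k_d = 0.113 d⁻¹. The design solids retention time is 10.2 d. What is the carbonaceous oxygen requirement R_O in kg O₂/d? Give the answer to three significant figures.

R_O ≈ 876 kg O₂/d

Observed yield with endogenous decay: Y_obs = Y / (1 + k_d·θ_c) = 0.475 / (1 + 0.113 × 10.2) = 0.475 / 2.153 = 0.2207 g VSS/g bCOD.
Q·(S₀ − S) = 1130 × (1150 − 20.4) × 10⁻³ = 1276 kg/d removed.
Biomass synthesised: P_X = Y_obs × 1276 = 281.7 kg VSS/d.
R_O = Q·(S₀ − S) − 1.42·P_X = 1276 − 1.42 × 281.7 = 876.5 kg O₂/d.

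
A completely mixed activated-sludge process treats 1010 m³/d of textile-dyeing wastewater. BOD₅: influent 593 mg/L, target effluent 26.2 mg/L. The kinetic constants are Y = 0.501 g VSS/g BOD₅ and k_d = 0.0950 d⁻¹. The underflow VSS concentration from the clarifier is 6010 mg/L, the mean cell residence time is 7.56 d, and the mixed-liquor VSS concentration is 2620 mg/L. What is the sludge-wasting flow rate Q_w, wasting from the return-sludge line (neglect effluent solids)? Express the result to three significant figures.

Q_w ≈ 27.8 m³/d

Rearranging the biomass balance for a CMAS with decay, V = Y·Q·ΔS·θ_c / [X·(1+k_d θ_c)] = 0.501 × 1010 × (593 − 26.2) × 7.56 / [2620 × (1 + 0.0950 × 7.56)] = 2.17×10^6 / 4502 = 481.7 m³.
Q_w = (V·X)/(θ_c X_r) = 481.7 × 2620 / (7.56 × 6010) = 27.77 m³/d.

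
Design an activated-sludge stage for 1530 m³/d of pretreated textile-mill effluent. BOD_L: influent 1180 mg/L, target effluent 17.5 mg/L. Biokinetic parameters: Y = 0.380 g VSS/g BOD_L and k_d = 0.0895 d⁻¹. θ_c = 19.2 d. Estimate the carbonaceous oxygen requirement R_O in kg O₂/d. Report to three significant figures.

R_O ≈ 1430 kg O₂/d

Y_obs = Y / (1 + k_d θ_c) = 0.380 / (1 + 0.0895 × 19.2) = 0.380 / 2.718 = 0.1398.
Q·(S₀ − S) = 1530 × (1180 − 17.5) × 10⁻³ = 1779 kg/d removed.
Biomass synthesised: P_X = Y_obs × 1779 = 248.6 kg VSS/d.
R_O = Q·ΔS − 1.42 P_X = 1779 − 353.1 = 1426 kg O₂/d.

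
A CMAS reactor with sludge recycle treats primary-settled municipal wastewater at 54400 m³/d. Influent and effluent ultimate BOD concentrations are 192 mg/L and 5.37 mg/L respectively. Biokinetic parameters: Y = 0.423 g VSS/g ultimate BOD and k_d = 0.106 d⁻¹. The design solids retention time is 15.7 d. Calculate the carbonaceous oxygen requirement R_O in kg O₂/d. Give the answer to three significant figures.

The observed yield is Y_obs = Y/(1 + k_d·θ_c) = 0.423 / (1 + 0.106 × 15.7) = 0.423 / 2.664 = 0.1588 g VSS per g ultimate BOD removed.
Mass of ultimate BOD removed per day: Q(S₀ − S) = 54400 × 186.6 g/m³ = 10153 kg/d.
P_X = Y_obs·Q·(S₀ − S) = 0.1588 × 10153 = 1612 kg VSS/d.
Carbonaceous O₂ demand = substrate oxidised − cell-mass equivalent = 10153 − 1.42 × 1612 = 7864 kg O₂/d.

R_O ≈ 7860 kg O₂/d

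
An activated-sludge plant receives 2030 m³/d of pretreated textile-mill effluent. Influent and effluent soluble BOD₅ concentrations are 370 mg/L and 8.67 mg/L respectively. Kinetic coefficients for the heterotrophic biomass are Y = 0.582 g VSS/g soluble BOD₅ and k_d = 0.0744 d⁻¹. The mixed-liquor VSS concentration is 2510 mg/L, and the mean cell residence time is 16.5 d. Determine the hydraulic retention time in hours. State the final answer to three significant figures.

From the SRT design equation V = Y Q (S₀−S) θ_c / [X (1 + k_d θ_c)] = 0.582 × 2030 × (370 − 8.67) × 16.5 / [2510 × (1 + 0.0744 × 16.5)] = 7.04×10^6 / 5591 = 1260 m³.
Hydraulic retention time τ = V/Q = 1260 / 2030 = 0.6206 d = 14.89 h.

τ ≈ 14.9 h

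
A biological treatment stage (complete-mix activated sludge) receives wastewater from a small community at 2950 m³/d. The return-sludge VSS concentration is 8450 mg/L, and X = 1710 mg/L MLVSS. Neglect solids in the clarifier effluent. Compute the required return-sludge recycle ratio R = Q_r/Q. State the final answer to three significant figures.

R ≈ 0.254

Solids balance on the clarifier gives (1+R)X = R·X_r, so R = X/(X_r − X) = 1710 / (8450 − 1710) = 0.2537.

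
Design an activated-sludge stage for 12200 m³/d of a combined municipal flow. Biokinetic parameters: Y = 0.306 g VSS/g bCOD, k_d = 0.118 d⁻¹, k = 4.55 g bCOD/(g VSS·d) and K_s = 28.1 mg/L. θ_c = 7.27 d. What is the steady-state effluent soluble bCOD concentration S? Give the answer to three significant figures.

From the Monod/SRT balance for a CMAS, S = K_s·(1+k_d θ_c)/[θ_c·(Y k − k_d) − 1] = 28.1 × (1 + 0.118 × 7.27) / [7.27 × (0.306 × 4.55 − 0.118) − 1] = 52.21 / 8.264 = 6.317 mg/L.

S ≈ 6.32 mg/L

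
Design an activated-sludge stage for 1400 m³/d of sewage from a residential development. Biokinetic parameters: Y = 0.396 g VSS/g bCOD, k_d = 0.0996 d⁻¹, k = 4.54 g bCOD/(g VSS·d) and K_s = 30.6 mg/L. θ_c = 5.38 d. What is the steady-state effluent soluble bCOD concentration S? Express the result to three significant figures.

S ≈ 5.78 mg/L

Effluent substrate depends only on kinetics and SRT: S = K_s(1 + k_d θ_c) / [θ_c(Yk − k_d) − 1] = 30.6 × (1 + 0.0996 × 5.38) / [5.38 × (0.396 × 4.54 − 0.0996) − 1] = 47.00 / 8.137 = 5.776 mg/L.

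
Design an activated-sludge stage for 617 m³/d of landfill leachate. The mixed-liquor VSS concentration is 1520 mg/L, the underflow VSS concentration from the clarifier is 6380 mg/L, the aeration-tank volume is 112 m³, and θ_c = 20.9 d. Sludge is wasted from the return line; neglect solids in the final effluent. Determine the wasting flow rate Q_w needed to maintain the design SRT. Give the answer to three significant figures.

θ_c = V·X/(Q_w·X_r) when wasting from the recycle, so Q_w = V·X/(θ_c·X_r) = 112.0 × 1520 / (20.9 × 6380) = 1.277 m³/d.

Q_w ≈ 1.28 m³/d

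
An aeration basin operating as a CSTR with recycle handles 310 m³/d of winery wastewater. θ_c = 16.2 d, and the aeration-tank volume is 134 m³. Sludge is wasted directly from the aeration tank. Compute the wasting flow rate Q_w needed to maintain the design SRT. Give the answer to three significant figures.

Q_w ≈ 8.27 m³/d

Wasting from the aeration tank: Q_w = V / θ_c = 134.0 / 16.2 = 8.272 m³/d.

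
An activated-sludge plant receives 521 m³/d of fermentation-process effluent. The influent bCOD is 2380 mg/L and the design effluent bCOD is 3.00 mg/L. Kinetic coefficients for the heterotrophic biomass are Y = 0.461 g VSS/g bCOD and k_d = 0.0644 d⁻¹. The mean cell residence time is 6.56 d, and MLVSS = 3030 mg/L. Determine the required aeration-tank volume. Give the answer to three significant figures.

V ≈ 869 m³

Steady-state biomass mass balance: V·X·(1 + k_d·θ_c) = Y·Q·(S₀ − S)·θ_c, so V = 0.461 × 521 × (2380 − 3.00) × 6.56 / [3030 × (1 + 0.0644 × 6.56)] = 3.75×10^6 / 4310 = 868.9 m³.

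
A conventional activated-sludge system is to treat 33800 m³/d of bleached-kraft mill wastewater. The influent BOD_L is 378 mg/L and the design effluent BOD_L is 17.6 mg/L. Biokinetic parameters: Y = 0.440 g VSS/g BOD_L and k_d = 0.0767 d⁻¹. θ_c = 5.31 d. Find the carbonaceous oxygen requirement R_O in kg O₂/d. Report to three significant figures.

R_O ≈ 6770 kg O₂/d

Observed yield with endogenous decay: Y_obs = Y / (1 + k_d·θ_c) = 0.440 / (1 + 0.0767 × 5.31) = 0.440 / 1.407 = 0.3127 g VSS/g BOD_L.
Substrate removed = Q·(S₀ − S) = 33800 m³/d × (378 − 17.6) g/m³ = 1.22×10^7 g/d = 12182 kg/d.
P_X = Y_obs·Q·(S₀ − S) = 0.3127 × 12182 = 3809 kg VSS/d.
Carbonaceous O₂ demand = substrate oxidised − cell-mass equivalent = 12182 − 1.42 × 3809 = 6773 kg O₂/d.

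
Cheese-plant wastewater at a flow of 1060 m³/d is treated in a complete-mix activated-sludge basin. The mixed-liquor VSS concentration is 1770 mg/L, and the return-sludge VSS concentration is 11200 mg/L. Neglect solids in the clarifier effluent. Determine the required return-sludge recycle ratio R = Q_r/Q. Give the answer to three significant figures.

R ≈ 0.188

Solids balance on the clarifier gives (1+R)X = R·X_r, so R = X/(X_r − X) = 1770 / (11200 − 1770) = 0.1877.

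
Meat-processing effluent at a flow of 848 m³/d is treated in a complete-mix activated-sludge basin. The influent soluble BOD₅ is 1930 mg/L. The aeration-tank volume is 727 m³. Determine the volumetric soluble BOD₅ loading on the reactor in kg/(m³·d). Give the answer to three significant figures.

L_v ≈ 2.25 kg soluble BOD₅/(m³·d)

L_v = Q S₀ / V = 848 × 1930 × 10⁻³ / 727.0 = 2.251 kg/(m³·d).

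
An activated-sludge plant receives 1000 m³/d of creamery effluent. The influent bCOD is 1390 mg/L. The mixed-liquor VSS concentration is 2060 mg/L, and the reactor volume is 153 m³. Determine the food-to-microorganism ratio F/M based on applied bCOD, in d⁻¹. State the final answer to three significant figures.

F/M ≈ 4.41 d⁻¹

F/M = applied load / biomass = Q·S₀/(V·X) = 1000 × 1390 / (153.0 × 2060) = 4.410 d⁻¹.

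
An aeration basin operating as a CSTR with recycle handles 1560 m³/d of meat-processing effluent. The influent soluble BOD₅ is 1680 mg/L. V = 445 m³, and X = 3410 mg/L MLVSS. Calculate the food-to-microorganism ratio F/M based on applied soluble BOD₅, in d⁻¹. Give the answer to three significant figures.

F/M = applied load / biomass = Q·S₀/(V·X) = 1560 × 1680 / (445.0 × 3410) = 1.727 d⁻¹.

F/M ≈ 1.73 d⁻¹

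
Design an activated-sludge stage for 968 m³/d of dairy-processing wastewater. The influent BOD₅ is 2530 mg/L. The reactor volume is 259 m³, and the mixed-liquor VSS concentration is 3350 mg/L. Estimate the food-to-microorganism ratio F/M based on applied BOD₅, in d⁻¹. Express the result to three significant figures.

F/M = Q·S₀ / (V·X) = 968 × 2530 / (259.0 × 3350) = 2.823 g BOD₅·(g VSS·d)⁻¹.

F/M ≈ 2.82 d⁻¹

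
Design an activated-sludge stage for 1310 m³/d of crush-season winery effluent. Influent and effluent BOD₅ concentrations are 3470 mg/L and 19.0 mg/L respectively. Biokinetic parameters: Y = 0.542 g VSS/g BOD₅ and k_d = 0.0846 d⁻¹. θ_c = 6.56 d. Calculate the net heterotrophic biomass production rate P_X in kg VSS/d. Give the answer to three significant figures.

Observed yield with endogenous decay: Y_obs = Y / (1 + k_d·θ_c) = 0.542 / (1 + 0.0846 × 6.56) = 0.542 / 1.555 = 0.3486 g VSS/g BOD₅.
Q·(S₀ − S) = 1310 × (3470 − 19.0) × 10⁻³ = 4521 kg/d removed.
P_X = Y_obs · Q(S₀ − S) = 0.3486 × 4521 = 1576 kg VSS/d.

P_X ≈ 1580 kg VSS/d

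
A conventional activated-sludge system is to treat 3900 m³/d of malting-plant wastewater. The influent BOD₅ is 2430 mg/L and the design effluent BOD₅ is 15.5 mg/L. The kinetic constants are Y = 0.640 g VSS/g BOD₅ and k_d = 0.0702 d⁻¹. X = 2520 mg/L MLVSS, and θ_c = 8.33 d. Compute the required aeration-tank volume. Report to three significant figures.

Steady-state biomass mass balance: V·X·(1 + k_d·θ_c) = Y·Q·(S₀ − S)·θ_c, so V = 0.640 × 3900 × (2430 − 15.5) × 8.33 / [2520 × (1 + 0.0702 × 8.33)] = 5.02×10^7 / 3994 = 12570 m³.

V ≈ 12600 m³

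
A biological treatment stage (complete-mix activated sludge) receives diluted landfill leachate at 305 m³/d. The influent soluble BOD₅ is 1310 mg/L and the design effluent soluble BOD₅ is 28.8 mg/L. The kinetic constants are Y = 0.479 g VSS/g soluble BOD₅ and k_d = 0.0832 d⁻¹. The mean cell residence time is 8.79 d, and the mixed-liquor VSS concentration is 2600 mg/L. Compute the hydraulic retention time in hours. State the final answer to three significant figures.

τ ≈ 28.8 h

Steady-state biomass mass balance: V·X·(1 + k_d·θ_c) = Y·Q·(S₀ − S)·θ_c, so V = 0.479 × 305 × (1310 − 28.8) × 8.79 / [2600 × (1 + 0.0832 × 8.79)] = 1.65×10^6 / 4501 = 365.5 m³.
Hydraulic retention time τ = V/Q = 365.5 / 305 = 1.198 d = 28.76 h.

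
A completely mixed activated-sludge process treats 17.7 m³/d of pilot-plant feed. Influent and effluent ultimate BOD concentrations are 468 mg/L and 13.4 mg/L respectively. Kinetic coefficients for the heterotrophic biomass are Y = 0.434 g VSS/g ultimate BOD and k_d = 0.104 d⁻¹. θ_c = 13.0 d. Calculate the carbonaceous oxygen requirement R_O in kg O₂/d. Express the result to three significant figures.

R_O ≈ 5.94 kg O₂/d

The observed yield is Y_obs = Y/(1 + k_d·θ_c) = 0.434 / (1 + 0.104 × 13.0) = 0.434 / 2.352 = 0.1845 g VSS per g ultimate BOD removed.
ΔS = 468 − 13.4 = 454.6 mg/L, so the substrate removal rate is 17.7 × 454.6/1000 = 8.046 kg ultimate BOD/d.
Net sludge production P_X = 0.1845 × 8.046 = 1.485 kg VSS/d.
Carbonaceous O₂ demand = substrate oxidised − cell-mass equivalent = 8.046 − 1.42 × 1.485 = 5.938 kg O₂/d.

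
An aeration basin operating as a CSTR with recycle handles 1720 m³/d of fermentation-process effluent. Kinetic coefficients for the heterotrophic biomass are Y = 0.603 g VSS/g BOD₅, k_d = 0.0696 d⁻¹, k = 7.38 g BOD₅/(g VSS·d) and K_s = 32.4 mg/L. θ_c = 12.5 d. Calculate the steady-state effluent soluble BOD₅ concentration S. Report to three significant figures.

S ≈ 1.13 mg/L

From the Monod/SRT balance for a CMAS, S = K_s·(1+k_d θ_c)/[θ_c·(Y k − k_d) − 1] = 32.4 × (1 + 0.0696 × 12.5) / [12.5 × (0.603 × 7.38 − 0.0696) − 1] = 60.59 / 53.76 = 1.127 mg/L.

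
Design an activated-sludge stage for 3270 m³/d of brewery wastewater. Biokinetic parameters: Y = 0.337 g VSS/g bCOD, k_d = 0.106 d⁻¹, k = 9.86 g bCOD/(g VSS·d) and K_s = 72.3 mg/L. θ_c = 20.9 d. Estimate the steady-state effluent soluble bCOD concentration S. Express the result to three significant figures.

S ≈ 3.51 mg/L

From the Monod/SRT balance for a CMAS, S = K_s·(1+k_d θ_c)/[θ_c·(Y k − k_d) − 1] = 72.3 × (1 + 0.106 × 20.9) / [20.9 × (0.337 × 9.86 − 0.106) − 1] = 232.5 / 66.23 = 3.510 mg/L.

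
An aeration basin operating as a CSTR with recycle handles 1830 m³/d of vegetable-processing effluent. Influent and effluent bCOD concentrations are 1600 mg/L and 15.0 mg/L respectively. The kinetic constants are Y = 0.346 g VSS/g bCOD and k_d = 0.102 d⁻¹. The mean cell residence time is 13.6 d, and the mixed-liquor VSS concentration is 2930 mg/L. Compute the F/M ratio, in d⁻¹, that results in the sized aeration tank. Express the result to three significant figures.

F/M ≈ 0.512 d⁻¹

Steady-state biomass mass balance: V·X·(1 + k_d·θ_c) = Y·Q·(S₀ − S)·θ_c, so V = 0.346 × 1830 × (1600 − 15.0) × 13.6 / [2930 × (1 + 0.102 × 13.6)] = 1.36×10^7 / 6994 = 1951 m³.
F/M = Q·S₀ / (V·X) = 1830 × 1600 / (1951 × 2930) = 0.5121 g bCOD·(g VSS·d)⁻¹.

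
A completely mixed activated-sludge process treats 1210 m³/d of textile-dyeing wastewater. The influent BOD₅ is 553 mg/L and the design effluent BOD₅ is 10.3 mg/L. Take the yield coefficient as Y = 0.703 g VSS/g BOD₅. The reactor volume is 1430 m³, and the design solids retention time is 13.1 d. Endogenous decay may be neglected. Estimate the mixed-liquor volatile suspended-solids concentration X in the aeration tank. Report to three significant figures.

Without decay, X = Y Q (S₀−S) θ_c / V = 0.703 × 1210 × (553 − 10.3) × 13.1 / 1430 = 4229 mg/L.

X ≈ 4230 mg/L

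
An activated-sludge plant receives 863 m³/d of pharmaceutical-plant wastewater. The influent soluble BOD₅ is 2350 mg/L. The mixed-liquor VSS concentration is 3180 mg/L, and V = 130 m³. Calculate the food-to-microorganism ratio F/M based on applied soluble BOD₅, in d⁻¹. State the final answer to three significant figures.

F/M ≈ 4.91 d⁻¹

F/M = applied load / biomass = Q·S₀/(V·X) = 863 × 2350 / (130.0 × 3180) = 4.906 d⁻¹.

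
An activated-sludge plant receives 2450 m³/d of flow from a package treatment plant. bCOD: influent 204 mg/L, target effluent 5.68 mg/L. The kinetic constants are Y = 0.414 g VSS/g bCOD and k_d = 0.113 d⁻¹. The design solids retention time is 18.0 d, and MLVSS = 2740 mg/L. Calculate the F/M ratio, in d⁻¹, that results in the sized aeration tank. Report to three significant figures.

From the SRT design equation V = Y Q (S₀−S) θ_c / [X (1 + k_d θ_c)] = 0.414 × 2450 × (204 − 5.68) × 18.0 / [2740 × (1 + 0.113 × 18.0)] = 3.62×10^6 / 8313 = 435.6 m³.
F/M = Q·S₀ / (V·X) = 2450 × 204 / (435.6 × 2740) = 0.4188 g bCOD·(g VSS·d)⁻¹.

F/M ≈ 0.419 d⁻¹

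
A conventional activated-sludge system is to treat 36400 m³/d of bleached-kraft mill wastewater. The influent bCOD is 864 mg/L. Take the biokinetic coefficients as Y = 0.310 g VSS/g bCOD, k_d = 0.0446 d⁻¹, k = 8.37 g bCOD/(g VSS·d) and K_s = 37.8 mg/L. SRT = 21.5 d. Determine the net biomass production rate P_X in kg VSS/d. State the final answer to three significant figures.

From the Monod/SRT balance for a CMAS, S = K_s·(1+k_d θ_c)/[θ_c·(Y k − k_d) − 1] = 37.8 × (1 + 0.0446 × 21.5) / [21.5 × (0.310 × 8.37 − 0.0446) − 1] = 74.05 / 53.83 = 1.376 mg/L.
Observed yield with endogenous decay: Y_obs = Y / (1 + k_d·θ_c) = 0.310 / (1 + 0.0446 × 21.5) = 0.310 / 1.959 = 0.1583 g VSS/g bCOD.
Q·(S₀ − S) = 36400 × (864 − 1.38) × 10⁻³ = 31399 kg/d removed.
So the net sludge growth is P_X = 0.1583 × 31399 = 4969 kg VSS/d.

P_X ≈ 4970 kg VSS/d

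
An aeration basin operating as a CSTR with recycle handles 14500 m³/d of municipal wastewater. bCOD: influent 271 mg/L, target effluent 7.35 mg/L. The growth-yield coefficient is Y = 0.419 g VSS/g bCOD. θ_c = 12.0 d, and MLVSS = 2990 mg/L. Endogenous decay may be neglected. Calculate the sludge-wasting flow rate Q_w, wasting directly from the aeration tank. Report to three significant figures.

V·X = Y·Q·ΔS·θ_c gives V = 0.419 × 14500 × (271 − 7.35) × 12.0 / 2990 = 6429 m³.
Wasting from the aeration tank: Q_w = V / θ_c = 6429 / 12.0 = 535.7 m³/d.

Q_w ≈ 536 m³/d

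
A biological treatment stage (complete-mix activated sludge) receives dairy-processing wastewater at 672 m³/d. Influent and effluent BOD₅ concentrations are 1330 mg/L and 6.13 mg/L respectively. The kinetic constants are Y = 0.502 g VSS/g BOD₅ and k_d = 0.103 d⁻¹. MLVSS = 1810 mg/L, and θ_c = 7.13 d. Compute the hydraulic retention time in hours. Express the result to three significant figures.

τ ≈ 36.2 h

Rearranging the biomass balance for a CMAS with decay, V = Y·Q·ΔS·θ_c / [X·(1+k_d θ_c)] = 0.502 × 672 × (1330 − 6.13) × 7.13 / [1810 × (1 + 0.103 × 7.13)] = 3.18×10^6 / 3139 = 1014 m³.
HRT = V/Q = 1014 m³ / 672 m³·d⁻¹ = 1.509 d × 24 = 36.23 h.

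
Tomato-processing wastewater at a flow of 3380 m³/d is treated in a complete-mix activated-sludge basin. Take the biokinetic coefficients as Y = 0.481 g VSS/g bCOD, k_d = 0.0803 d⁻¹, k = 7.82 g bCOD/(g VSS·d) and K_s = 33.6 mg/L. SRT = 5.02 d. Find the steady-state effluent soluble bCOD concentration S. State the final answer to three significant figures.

S ≈ 2.70 mg/L

Effluent substrate depends only on kinetics and SRT: S = K_s(1 + k_d θ_c) / [θ_c(Yk − k_d) − 1] = 33.6 × (1 + 0.0803 × 5.02) / [5.02 × (0.481 × 7.82 − 0.0803) − 1] = 47.14 / 17.48 = 2.697 mg/L.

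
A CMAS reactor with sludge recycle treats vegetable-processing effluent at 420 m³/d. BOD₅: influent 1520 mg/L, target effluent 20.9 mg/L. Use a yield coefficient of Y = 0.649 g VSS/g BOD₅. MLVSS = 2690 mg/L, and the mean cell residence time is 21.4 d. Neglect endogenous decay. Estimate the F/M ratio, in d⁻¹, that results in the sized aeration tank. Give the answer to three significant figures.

Biomass mass balance (decay neglected): V·X = Y·Q·(S₀ − S)·θ_c, so V = 0.649 × 420 × (1520 − 20.9) × 21.4 / 2690 = 3251 m³.
F/M = Q·S₀ / (V·X) = 420 × 1520 / (3251 × 2690) = 0.07301 g BOD₅·(g VSS·d)⁻¹.

F/M ≈ 0.0730 d⁻¹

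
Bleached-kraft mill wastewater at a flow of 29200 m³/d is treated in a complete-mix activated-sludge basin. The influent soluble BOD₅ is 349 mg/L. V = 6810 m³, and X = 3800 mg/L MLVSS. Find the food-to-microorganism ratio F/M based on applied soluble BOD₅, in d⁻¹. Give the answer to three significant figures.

F/M = applied load / biomass = Q·S₀/(V·X) = 29200 × 349 / (6810 × 3800) = 0.3938 d⁻¹.

F/M ≈ 0.394 d⁻¹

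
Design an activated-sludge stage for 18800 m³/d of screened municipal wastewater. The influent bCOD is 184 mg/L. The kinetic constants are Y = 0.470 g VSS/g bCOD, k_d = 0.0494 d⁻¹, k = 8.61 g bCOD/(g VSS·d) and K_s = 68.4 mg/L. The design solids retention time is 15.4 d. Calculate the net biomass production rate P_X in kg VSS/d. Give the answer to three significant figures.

For a completely mixed reactor with recycle the Lawrence–McCarty relation gives S = K_s·(1 + k_d·θ_c) / [θ_c·(Y·k − k_d) − 1] = 68.4 × (1 + 0.0494 × 15.4) / [15.4 × (0.470 × 8.61 − 0.0494) − 1] = 120.4 / 60.56 = 1.989 mg/L.
Correct the yield for decay: Y_obs = Y/(1 + k_d θ_c) = 0.470 / (1 + 0.0494 × 15.4) = 0.470 / 1.761 = 0.2669.
Mass of bCOD removed per day: Q(S₀ − S) = 18800 × 182.0 g/m³ = 3422 kg/d.
Biomass produced: P_X = Y_obs·Q·ΔS = 0.2669 × 3422 ≈ 913.4 kg VSS/d.

P_X ≈ 913 kg VSS/d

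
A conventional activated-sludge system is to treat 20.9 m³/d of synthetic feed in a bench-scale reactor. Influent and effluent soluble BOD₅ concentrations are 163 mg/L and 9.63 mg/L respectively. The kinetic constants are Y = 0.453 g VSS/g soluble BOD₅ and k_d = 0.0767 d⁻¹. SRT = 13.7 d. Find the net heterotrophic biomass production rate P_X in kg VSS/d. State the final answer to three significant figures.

Observed yield with endogenous decay: Y_obs = Y / (1 + k_d·θ_c) = 0.453 / (1 + 0.0767 × 13.7) = 0.453 / 2.051 = 0.2209 g VSS/g soluble BOD₅.
Mass of soluble BOD₅ removed per day: Q(S₀ − S) = 20.9 × 153.4 g/m³ = 3.205 kg/d.
P_X = Y_obs · Q(S₀ − S) = 0.2209 × 3.205 = 0.7080 kg VSS/d.

P_X ≈ 0.708 kg VSS/d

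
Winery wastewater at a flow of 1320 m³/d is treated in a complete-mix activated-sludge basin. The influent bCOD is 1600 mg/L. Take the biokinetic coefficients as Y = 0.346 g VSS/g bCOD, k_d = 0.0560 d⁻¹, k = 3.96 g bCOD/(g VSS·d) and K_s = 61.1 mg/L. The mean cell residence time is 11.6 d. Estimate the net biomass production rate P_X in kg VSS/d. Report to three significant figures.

P_X ≈ 441 kg VSS/d

From the Monod/SRT balance for a CMAS, S = K_s·(1+k_d θ_c)/[θ_c·(Y k − k_d) − 1] = 61.1 × (1 + 0.0560 × 11.6) / [11.6 × (0.346 × 3.96 − 0.0560) − 1] = 100.8 / 14.24 = 7.076 mg/L.
The observed yield is Y_obs = Y/(1 + k_d·θ_c) = 0.346 / (1 + 0.0560 × 11.6) = 0.346 / 1.650 = 0.2097 g VSS per g bCOD removed.
Q·(S₀ − S) = 1320 × (1600 − 7.08) × 10⁻³ = 2103 kg/d removed.
So the net sludge growth is P_X = 0.2097 × 2103 = 441.0 kg VSS/d.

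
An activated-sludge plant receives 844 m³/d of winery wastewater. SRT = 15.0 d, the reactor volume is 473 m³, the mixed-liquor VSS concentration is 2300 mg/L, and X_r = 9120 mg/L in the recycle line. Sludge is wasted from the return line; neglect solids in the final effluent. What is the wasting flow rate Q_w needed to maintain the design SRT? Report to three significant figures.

Q_w ≈ 7.95 m³/d

Q_w = (V·X)/(θ_c X_r) = 473.0 × 2300 / (15.0 × 9120) = 7.952 m³/d.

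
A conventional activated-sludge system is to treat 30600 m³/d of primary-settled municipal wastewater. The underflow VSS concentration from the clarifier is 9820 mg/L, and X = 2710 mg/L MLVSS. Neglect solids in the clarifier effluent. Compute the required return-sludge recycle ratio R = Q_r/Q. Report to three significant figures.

R ≈ 0.381

Mass balance around the secondary clarifier (neglecting effluent solids): R = X / (X_r − X) = 2710 / (9820 − 2710) = 0.3812.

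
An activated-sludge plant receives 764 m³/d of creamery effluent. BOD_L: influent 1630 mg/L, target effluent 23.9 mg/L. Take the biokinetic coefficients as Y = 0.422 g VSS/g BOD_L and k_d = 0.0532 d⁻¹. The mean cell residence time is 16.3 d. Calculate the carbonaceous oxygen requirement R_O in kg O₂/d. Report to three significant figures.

Correct the yield for decay: Y_obs = Y/(1 + k_d θ_c) = 0.422 / (1 + 0.0532 × 16.3) = 0.422 / 1.867 = 0.2260.
Q·(S₀ − S) = 764 × (1630 − 23.9) × 10⁻³ = 1227 kg/d removed.
Net sludge production P_X = 0.2260 × 1227 = 277.3 kg VSS/d.
Carbonaceous O₂ demand = substrate oxidised − cell-mass equivalent = 1227 − 1.42 × 277.3 = 833.3 kg O₂/d.

R_O ≈ 833 kg O₂/d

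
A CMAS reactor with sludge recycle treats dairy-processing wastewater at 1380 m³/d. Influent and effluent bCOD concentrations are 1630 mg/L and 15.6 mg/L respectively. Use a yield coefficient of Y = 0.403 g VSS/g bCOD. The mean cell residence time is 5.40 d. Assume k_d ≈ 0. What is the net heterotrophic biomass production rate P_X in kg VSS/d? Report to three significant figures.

P_X ≈ 898 kg VSS/d

Since k_d ≈ 0, Y_obs = Y = 0.403 g VSS/g bCOD.
Q·(S₀ − S) = 1380 × (1630 − 15.6) × 10⁻³ = 2228 kg/d removed.
So the net sludge growth is P_X = 0.4030 × 2228 = 897.8 kg VSS/d.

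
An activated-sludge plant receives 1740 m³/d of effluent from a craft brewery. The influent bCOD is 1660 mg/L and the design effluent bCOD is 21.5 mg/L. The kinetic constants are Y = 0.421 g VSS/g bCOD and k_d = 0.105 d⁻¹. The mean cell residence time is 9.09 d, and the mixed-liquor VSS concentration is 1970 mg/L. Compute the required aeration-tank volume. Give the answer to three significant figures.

V ≈ 2830 m³

Steady-state biomass mass balance: V·X·(1 + k_d·θ_c) = Y·Q·(S₀ − S)·θ_c, so V = 0.421 × 1740 × (1660 − 21.5) × 9.09 / [1970 × (1 + 0.105 × 9.09)] = 1.09×10^7 / 3850 = 2834 m³.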